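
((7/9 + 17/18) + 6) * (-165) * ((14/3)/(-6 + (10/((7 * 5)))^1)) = 74921/72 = 1040.57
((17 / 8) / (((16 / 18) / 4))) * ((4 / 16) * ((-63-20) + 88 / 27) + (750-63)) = 1224731 / 192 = 6378.81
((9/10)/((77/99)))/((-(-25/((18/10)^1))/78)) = 28431/4375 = 6.50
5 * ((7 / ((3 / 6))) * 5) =350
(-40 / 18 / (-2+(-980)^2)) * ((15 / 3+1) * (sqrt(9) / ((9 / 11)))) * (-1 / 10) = 22 / 4321791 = 0.00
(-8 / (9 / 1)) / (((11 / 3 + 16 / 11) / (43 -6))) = -3256 / 507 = -6.42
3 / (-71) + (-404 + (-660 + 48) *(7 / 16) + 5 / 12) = -143003 / 213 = -671.38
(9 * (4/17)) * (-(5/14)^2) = -225/833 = -0.27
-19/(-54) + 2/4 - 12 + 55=1184/27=43.85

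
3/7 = 0.43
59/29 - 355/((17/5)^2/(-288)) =8846.33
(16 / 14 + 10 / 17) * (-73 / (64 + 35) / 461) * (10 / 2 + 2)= -15038 / 775863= -0.02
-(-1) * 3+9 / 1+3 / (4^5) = 12291 / 1024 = 12.00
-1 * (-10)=10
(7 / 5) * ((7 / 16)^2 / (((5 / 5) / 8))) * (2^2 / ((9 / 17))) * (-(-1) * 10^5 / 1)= 14577500 / 9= 1619722.22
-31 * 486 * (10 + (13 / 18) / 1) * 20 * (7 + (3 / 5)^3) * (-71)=41381634888 / 25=1655265395.52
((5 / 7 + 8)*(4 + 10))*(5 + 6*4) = 3538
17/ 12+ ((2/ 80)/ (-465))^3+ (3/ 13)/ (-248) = 1.42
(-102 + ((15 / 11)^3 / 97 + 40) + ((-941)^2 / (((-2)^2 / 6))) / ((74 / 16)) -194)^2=82327133839.75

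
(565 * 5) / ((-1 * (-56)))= 2825 / 56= 50.45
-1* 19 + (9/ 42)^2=-3715/ 196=-18.95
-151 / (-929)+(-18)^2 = 301147 / 929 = 324.16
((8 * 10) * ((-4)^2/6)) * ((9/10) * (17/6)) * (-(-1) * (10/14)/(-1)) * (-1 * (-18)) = -48960/7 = -6994.29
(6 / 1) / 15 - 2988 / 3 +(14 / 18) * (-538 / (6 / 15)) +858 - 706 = -1889.71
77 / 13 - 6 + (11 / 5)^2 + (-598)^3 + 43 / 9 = -625503008693 / 2925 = -213847182.46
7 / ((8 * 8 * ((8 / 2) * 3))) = 7 / 768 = 0.01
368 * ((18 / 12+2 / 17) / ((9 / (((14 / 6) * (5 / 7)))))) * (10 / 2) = 253000 / 459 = 551.20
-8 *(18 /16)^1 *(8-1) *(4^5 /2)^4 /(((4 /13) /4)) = -56281251446784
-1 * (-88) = 88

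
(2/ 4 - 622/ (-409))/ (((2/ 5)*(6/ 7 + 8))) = 57855/ 101432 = 0.57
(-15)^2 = 225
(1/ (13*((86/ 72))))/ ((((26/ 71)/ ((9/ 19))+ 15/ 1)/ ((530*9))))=109729080/ 5634161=19.48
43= 43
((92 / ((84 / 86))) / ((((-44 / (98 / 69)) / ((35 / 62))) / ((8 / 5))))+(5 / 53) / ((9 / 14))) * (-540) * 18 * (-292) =-7377780.28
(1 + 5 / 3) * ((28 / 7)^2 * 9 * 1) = 384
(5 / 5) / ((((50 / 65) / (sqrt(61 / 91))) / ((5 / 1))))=sqrt(5551) / 14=5.32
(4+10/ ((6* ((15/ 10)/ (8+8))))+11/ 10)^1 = 2059/ 90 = 22.88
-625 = -625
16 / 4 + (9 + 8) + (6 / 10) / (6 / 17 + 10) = 18531 / 880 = 21.06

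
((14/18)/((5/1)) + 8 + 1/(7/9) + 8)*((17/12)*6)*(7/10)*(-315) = -32689.30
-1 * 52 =-52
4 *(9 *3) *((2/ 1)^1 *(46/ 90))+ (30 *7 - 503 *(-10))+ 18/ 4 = 53549/ 10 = 5354.90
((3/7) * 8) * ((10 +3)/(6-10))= -78/7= -11.14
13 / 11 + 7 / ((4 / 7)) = 591 / 44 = 13.43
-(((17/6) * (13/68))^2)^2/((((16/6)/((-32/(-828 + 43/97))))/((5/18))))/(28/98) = -96964595/79897964544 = -0.00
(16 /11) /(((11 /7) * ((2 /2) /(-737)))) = -7504 /11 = -682.18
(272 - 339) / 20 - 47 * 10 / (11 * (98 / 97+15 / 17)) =-17800777 / 686620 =-25.93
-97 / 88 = -1.10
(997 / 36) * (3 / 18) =997 / 216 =4.62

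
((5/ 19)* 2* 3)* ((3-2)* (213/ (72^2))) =355/ 5472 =0.06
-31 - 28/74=-1161/37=-31.38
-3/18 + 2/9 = 1/18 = 0.06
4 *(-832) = -3328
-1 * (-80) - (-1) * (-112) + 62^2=3812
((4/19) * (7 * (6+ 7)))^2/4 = 33124/361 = 91.76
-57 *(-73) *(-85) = -353685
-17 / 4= -4.25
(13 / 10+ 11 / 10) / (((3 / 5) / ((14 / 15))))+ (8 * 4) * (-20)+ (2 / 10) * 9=-634.47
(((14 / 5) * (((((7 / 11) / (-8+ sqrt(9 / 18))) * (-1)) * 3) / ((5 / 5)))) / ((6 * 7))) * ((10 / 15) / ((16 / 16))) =14 * sqrt(2) / 20955+ 224 / 20955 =0.01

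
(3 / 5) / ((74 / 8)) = 12 / 185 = 0.06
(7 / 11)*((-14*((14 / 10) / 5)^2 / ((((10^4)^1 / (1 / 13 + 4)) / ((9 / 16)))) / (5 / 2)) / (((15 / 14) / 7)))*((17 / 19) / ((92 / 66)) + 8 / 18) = -10656293473 / 23434125000000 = -0.00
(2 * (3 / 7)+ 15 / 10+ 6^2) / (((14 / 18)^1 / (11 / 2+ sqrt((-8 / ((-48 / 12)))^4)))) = 468.51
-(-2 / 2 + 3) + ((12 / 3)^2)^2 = 254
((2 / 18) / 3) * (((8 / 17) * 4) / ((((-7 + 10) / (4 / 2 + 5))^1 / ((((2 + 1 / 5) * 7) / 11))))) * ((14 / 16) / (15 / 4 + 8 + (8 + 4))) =5488 / 654075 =0.01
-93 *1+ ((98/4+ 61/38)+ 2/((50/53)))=-30768/475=-64.77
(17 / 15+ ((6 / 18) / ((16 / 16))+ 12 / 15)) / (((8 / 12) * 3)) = 17 / 15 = 1.13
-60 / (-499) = 60 / 499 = 0.12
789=789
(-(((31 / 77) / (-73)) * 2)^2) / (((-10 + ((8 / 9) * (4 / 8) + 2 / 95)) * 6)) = 273885 / 128783832716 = 0.00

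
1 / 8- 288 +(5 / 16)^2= -287.78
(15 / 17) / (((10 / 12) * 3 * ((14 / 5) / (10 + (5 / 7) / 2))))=2175 / 1666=1.31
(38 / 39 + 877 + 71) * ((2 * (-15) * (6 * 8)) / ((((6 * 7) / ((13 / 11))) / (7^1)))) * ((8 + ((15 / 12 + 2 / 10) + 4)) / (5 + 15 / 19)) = -75663244 / 121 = -625316.07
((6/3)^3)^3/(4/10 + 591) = 0.87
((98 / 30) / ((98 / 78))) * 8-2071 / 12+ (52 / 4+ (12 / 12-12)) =-8987 / 60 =-149.78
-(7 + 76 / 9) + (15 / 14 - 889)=-113825 / 126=-903.37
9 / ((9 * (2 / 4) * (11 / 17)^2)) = 578 / 121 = 4.78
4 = 4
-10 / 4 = -5 / 2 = -2.50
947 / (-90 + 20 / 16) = -3788 / 355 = -10.67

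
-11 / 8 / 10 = -11 / 80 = -0.14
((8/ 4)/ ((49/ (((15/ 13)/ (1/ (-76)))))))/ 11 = -2280/ 7007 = -0.33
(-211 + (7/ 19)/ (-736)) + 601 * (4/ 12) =-447509/ 41952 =-10.67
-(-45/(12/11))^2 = -27225/16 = -1701.56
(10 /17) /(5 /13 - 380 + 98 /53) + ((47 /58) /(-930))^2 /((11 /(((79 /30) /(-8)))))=-52923842646819047 /33987341800466208000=-0.00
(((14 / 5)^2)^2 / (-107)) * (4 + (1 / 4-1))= -1.87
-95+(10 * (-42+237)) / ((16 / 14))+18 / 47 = 302987 / 188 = 1611.63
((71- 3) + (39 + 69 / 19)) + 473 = 11089 / 19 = 583.63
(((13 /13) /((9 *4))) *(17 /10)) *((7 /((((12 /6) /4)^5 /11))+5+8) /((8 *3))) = 42109 /8640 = 4.87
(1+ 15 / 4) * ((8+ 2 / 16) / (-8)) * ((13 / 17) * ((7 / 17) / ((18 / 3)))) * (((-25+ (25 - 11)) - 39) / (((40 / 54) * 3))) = 1685775 / 295936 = 5.70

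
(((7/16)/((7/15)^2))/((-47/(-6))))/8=675/21056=0.03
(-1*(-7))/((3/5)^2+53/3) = 525/1352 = 0.39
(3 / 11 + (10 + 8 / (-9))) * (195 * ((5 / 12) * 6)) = 301925 / 66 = 4574.62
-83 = -83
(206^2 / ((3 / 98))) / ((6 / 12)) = 8317456 / 3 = 2772485.33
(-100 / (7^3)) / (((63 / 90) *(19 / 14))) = -2000 / 6517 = -0.31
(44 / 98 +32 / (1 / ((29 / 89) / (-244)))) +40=10748910 / 266021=40.41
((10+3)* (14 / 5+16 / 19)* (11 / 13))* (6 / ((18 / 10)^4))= 951500 / 41553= 22.90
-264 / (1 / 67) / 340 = -4422 / 85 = -52.02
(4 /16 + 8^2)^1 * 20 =1285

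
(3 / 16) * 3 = 9 / 16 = 0.56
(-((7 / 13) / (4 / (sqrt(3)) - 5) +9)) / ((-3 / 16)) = 36256 / 767 - 448 * sqrt(3) / 2301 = 46.93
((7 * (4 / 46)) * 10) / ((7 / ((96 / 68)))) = 480 / 391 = 1.23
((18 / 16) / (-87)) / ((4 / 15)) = -45 / 928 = -0.05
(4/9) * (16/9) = 0.79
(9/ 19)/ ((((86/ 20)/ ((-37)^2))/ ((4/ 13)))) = 492840/ 10621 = 46.40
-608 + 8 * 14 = -496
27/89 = 0.30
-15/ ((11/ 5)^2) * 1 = -3.10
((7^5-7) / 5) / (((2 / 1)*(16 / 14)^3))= 36015 / 32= 1125.47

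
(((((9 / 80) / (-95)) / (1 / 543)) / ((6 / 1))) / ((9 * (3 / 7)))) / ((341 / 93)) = -1267 / 167200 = -0.01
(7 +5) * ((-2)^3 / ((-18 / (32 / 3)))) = 512 / 9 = 56.89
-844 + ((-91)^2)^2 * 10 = 685748766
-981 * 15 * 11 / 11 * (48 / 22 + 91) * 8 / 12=-10055250 / 11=-914113.64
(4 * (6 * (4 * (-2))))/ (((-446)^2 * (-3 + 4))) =-48/ 49729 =-0.00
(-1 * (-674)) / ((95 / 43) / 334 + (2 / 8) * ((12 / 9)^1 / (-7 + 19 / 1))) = 174239784 / 8891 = 19597.32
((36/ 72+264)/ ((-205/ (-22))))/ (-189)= -5819/ 38745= -0.15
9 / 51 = 3 / 17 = 0.18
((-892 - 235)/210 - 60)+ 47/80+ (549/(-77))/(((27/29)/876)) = -125168639/18480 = -6773.19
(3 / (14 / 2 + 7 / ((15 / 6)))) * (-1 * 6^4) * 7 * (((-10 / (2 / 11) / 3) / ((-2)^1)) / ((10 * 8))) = -4455 / 14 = -318.21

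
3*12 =36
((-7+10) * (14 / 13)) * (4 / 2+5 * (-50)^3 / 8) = -3281166 / 13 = -252397.38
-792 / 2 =-396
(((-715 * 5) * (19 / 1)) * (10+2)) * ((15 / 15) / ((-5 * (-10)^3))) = -8151 / 50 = -163.02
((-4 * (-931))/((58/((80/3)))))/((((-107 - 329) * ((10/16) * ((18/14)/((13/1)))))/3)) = -5422144/28449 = -190.59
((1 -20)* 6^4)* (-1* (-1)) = -24624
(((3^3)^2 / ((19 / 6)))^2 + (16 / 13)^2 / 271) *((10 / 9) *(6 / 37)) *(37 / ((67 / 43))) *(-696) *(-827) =144579109132579273600 / 1107740413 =130517138704.93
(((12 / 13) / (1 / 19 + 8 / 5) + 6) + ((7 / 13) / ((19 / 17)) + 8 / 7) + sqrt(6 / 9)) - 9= -221726 / 271453 + sqrt(6) / 3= -0.00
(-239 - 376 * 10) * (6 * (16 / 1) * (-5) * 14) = 26873280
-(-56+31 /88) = 4897 /88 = 55.65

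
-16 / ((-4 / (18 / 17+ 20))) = 1432 / 17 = 84.24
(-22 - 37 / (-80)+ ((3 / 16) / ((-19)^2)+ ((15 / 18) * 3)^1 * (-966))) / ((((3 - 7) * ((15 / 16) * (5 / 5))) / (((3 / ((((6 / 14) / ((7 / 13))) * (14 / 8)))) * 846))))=1183932.06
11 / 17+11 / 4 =231 / 68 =3.40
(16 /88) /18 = 1 /99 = 0.01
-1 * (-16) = 16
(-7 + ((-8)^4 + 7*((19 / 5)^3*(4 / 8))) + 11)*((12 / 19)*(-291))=-1873480698 / 2375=-788833.98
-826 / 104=-413 / 52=-7.94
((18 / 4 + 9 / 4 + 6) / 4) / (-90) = -17 / 480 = -0.04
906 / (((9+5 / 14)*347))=12684 / 45457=0.28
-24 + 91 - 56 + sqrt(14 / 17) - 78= -67 + sqrt(238) / 17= -66.09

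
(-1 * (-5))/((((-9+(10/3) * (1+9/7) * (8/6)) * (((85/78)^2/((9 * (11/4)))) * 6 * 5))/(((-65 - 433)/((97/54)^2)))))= -2295993055356/4962541825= -462.66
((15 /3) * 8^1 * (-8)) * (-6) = 1920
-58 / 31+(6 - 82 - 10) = -2724 / 31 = -87.87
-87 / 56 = -1.55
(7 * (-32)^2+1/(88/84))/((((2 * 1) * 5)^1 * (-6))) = -157717/1320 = -119.48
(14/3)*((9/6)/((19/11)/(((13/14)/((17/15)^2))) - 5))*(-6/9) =150150/84001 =1.79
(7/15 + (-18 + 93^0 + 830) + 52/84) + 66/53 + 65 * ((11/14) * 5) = 3972253/3710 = 1070.69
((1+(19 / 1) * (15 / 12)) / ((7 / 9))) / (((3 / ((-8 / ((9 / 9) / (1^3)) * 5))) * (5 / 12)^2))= -85536 / 35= -2443.89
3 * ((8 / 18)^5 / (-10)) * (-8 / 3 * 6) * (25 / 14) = 20480 / 137781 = 0.15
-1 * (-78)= 78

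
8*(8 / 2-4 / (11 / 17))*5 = -960 / 11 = -87.27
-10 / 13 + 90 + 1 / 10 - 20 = 9013 / 130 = 69.33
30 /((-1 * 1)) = -30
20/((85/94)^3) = 3322336/122825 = 27.05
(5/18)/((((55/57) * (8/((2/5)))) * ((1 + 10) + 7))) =19/23760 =0.00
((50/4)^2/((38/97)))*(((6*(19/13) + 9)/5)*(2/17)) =2800875/16796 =166.76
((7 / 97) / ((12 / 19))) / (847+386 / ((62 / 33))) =4123 / 37976664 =0.00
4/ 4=1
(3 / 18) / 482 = 1 / 2892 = 0.00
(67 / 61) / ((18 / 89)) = 5963 / 1098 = 5.43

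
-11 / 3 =-3.67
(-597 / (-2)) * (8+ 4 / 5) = 13134 / 5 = 2626.80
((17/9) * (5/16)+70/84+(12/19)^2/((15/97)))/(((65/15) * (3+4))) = 1040489/7884240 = 0.13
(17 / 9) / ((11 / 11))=17 / 9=1.89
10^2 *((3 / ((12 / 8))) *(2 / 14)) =200 / 7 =28.57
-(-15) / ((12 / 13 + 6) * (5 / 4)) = 26 / 15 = 1.73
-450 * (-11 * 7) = 34650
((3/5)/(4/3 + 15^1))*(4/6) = 6/245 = 0.02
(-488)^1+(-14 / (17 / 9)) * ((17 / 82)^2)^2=-11032080463 / 22606088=-488.01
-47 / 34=-1.38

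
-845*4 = -3380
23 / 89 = 0.26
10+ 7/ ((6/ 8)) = 58/ 3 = 19.33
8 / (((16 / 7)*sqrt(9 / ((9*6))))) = 7*sqrt(6) / 2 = 8.57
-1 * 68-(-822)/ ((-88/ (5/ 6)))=-6669/ 88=-75.78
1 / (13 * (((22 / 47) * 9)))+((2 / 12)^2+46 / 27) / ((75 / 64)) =866287 / 579150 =1.50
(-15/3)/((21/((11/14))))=-0.19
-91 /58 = -1.57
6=6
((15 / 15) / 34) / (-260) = -0.00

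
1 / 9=0.11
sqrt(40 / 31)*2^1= 4*sqrt(310) / 31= 2.27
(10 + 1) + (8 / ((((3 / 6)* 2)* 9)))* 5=139 / 9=15.44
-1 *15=-15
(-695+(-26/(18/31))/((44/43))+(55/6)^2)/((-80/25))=648185/3168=204.60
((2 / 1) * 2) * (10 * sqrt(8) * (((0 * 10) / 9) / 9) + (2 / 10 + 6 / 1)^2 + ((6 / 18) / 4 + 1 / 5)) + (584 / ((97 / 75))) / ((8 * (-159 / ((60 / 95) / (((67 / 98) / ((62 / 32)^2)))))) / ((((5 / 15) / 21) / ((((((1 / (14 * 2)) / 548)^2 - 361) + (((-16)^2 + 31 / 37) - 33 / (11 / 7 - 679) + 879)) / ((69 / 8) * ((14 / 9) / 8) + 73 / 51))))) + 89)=313544694595354105870734536927 / 2024263062367007406337157325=154.89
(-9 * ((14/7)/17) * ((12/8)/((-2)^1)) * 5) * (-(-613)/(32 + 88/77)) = 73.44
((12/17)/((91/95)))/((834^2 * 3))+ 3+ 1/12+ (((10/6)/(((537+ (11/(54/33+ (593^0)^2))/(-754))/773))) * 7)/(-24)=7528896029627918/3158650523489643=2.38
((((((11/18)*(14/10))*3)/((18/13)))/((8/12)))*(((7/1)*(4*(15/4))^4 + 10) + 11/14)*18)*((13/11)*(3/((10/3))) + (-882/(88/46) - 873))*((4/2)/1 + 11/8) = -63836396836407/800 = -79795496045.51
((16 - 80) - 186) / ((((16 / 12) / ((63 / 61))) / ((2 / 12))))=-7875 / 244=-32.27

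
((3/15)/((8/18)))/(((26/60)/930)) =12555/13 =965.77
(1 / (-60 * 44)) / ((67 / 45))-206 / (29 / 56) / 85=-136039907 / 29067280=-4.68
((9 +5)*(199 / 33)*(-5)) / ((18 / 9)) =-6965 / 33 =-211.06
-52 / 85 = -0.61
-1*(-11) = 11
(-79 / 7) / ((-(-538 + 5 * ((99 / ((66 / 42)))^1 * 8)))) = 79 / 13874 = 0.01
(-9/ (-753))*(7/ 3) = 7/ 251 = 0.03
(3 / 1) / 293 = 3 / 293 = 0.01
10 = 10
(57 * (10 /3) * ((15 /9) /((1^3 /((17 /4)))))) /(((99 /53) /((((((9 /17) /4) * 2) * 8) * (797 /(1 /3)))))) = 3648086.36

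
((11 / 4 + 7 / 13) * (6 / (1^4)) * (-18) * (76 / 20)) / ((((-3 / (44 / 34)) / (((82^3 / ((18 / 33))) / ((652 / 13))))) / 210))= 6827900639868 / 2771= 2464056528.28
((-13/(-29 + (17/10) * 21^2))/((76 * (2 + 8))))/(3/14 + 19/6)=-273/38888972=-0.00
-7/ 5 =-1.40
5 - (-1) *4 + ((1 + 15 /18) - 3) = 47 /6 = 7.83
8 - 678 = -670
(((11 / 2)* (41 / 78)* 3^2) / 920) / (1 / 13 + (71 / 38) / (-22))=-94259 / 26680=-3.53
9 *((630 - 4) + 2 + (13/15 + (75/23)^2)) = 15223296/2645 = 5755.50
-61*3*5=-915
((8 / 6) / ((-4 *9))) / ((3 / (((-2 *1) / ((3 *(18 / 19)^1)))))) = 19 / 2187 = 0.01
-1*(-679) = 679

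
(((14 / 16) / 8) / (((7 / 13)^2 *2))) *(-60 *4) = -2535 / 56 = -45.27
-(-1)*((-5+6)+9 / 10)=19 / 10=1.90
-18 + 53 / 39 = -649 / 39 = -16.64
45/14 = 3.21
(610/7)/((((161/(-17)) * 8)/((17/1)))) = -88145/4508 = -19.55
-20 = -20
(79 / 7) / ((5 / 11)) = 869 / 35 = 24.83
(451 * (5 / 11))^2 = 42025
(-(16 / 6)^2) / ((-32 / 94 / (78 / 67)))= 24.32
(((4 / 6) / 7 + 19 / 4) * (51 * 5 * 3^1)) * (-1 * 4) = -103785 / 7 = -14826.43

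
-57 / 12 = -19 / 4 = -4.75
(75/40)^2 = 225/64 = 3.52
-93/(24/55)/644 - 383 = -1974921/5152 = -383.33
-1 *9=-9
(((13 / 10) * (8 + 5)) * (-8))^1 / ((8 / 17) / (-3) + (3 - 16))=34476 / 3355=10.28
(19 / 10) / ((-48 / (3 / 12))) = -19 / 1920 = -0.01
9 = 9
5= 5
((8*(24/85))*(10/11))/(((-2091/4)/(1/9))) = -512/1173051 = -0.00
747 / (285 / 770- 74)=-115038 / 11339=-10.15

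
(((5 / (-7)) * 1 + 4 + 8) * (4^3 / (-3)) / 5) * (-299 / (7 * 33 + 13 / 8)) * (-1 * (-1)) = 12093952 / 195405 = 61.89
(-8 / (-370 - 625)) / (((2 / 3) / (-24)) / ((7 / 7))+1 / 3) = 288 / 10945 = 0.03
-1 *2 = -2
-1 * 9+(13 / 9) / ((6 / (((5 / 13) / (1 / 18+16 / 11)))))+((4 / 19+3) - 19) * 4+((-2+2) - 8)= -1365086 / 17043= -80.10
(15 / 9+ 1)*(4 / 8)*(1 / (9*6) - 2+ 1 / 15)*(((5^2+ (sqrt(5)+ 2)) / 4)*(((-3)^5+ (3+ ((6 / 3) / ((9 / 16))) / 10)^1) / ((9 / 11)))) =30664304*sqrt(5) / 164025+ 30664304 / 6075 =5465.65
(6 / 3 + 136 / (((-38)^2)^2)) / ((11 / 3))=142173 / 260642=0.55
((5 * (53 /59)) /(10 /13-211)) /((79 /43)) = -148135 /12738513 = -0.01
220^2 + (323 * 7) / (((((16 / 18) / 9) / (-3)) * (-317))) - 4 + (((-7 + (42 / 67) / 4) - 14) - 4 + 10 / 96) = 49534014121 / 1019472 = 48587.91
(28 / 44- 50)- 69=-1302 / 11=-118.36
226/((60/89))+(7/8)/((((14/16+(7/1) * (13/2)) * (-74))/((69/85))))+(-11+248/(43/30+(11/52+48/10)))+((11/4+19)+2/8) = 967083330562/2513776485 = 384.71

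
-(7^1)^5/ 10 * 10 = -16807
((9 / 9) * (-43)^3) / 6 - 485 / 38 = -756044 / 57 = -13263.93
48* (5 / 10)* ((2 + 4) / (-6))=-24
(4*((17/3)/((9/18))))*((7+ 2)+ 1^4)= 1360/3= 453.33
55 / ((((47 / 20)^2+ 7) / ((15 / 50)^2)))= 1980 / 5009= 0.40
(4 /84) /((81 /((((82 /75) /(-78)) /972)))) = -41 /4836113100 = -0.00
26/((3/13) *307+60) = 338/1701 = 0.20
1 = 1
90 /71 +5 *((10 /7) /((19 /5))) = 29720 /9443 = 3.15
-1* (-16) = 16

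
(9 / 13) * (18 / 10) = 81 / 65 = 1.25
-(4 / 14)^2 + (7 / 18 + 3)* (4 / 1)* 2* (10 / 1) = 119524 / 441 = 271.03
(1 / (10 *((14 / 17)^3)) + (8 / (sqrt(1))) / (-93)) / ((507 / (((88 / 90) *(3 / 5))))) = 2611279 / 24259189500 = 0.00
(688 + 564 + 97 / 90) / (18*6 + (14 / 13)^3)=247771069 / 21601800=11.47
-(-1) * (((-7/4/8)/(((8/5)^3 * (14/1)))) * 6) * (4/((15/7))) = -175/4096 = -0.04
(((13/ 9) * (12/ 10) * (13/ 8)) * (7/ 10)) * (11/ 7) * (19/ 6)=35321/ 3600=9.81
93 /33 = 31 /11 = 2.82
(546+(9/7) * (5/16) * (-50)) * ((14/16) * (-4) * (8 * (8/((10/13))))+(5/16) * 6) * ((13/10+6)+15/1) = -76006522329/22400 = -3393148.32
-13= -13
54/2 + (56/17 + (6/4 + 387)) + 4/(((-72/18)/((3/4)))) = 28427/68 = 418.04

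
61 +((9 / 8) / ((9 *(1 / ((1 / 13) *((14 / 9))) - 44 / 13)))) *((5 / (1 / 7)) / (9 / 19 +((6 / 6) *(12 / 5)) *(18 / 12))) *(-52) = 3486172 / 70047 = 49.77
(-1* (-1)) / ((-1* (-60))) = 1 / 60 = 0.02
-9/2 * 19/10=-171/20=-8.55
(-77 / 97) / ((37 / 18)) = -1386 / 3589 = -0.39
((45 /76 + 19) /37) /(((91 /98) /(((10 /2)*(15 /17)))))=781725 /310726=2.52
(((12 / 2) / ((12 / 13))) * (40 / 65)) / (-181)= -4 / 181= -0.02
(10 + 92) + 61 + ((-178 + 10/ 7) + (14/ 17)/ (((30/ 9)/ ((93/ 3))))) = -3518/ 595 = -5.91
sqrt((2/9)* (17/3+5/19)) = 26* sqrt(57)/171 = 1.15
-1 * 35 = -35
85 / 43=1.98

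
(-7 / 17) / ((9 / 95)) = -665 / 153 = -4.35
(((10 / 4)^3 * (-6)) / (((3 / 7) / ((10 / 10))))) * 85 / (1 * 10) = -14875 / 8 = -1859.38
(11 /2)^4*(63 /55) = 83853 /80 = 1048.16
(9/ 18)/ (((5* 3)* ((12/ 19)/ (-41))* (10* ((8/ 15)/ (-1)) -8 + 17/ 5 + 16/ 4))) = 779/ 2136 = 0.36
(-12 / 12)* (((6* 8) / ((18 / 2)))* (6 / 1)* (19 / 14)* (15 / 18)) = -760 / 21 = -36.19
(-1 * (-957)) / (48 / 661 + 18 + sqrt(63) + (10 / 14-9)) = 200519318076 / 701865529-61465609359 * sqrt(7) / 701865529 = 53.99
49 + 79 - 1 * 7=121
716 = 716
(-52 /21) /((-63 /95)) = 3.73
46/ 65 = 0.71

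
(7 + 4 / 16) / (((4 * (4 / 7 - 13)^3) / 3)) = -343 / 121104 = -0.00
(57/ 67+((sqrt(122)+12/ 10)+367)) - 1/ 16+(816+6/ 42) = 1196.18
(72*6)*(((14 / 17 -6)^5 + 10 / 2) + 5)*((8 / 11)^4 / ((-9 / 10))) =10347716145315840 / 20788126337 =497770.51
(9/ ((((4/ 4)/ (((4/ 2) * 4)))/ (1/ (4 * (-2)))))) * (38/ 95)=-18/ 5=-3.60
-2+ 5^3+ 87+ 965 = 1175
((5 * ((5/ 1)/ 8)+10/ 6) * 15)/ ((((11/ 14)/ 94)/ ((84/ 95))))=1589070/ 209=7603.21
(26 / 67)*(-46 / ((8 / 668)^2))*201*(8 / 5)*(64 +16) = -3202103424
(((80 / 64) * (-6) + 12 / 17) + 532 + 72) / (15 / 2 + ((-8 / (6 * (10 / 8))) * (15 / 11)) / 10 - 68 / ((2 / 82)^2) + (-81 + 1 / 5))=-1116775 / 213893303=-0.01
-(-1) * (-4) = -4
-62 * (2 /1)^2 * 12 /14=-1488 /7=-212.57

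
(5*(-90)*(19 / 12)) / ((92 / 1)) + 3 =-873 / 184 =-4.74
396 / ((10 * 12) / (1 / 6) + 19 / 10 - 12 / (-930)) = 122760 / 223793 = 0.55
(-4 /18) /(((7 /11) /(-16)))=352 /63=5.59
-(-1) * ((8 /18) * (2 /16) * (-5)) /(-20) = 1 /72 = 0.01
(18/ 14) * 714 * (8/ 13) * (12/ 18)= 376.62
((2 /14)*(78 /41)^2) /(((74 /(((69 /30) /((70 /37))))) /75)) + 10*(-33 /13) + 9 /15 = -258571233 /10707970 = -24.15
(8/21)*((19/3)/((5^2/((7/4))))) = 38/225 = 0.17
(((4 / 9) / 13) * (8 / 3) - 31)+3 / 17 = -183380 / 5967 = -30.73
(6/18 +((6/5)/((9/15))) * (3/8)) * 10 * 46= 498.33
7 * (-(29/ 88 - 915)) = 563437/ 88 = 6402.69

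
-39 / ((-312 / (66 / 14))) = 33 / 56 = 0.59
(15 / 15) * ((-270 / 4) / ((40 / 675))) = -18225 / 16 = -1139.06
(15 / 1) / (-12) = -5 / 4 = -1.25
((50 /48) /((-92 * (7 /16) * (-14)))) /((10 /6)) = 5 /4508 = 0.00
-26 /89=-0.29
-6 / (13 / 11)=-66 / 13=-5.08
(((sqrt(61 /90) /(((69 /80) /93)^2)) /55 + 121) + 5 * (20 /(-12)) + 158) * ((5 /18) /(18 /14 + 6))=2152640 * sqrt(610) /8012763 + 14210 /1377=16.95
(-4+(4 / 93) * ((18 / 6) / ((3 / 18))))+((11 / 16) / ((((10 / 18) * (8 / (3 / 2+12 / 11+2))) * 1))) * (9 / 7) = -642389 / 277760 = -2.31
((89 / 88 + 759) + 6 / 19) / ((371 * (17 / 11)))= 1271267 / 958664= 1.33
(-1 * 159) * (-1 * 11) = 1749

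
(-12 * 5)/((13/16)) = -960/13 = -73.85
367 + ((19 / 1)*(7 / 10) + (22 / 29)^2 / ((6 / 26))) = 9657889 / 25230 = 382.79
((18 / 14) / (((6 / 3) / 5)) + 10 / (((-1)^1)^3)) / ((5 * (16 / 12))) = -1.02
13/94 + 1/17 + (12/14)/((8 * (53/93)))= 456651/1185716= 0.39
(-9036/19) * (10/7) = -90360/133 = -679.40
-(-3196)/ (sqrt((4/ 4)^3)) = 3196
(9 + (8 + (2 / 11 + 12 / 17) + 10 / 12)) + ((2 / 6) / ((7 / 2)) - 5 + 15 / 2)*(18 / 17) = 168617 / 7854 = 21.47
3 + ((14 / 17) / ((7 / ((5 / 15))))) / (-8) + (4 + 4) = 2243 / 204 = 11.00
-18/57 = -0.32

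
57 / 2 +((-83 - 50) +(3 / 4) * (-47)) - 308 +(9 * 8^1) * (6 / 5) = -7227 / 20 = -361.35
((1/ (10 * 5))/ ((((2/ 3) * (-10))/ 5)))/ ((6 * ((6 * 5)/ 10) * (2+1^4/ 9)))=-0.00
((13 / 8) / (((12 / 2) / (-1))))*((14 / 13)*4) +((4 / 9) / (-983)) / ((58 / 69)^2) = -1.17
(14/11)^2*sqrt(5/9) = 196*sqrt(5)/363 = 1.21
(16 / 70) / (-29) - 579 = -587693 / 1015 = -579.01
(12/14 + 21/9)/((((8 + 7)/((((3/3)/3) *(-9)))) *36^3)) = -67/4898880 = -0.00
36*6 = 216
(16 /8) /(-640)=-1 /320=-0.00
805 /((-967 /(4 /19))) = -3220 /18373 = -0.18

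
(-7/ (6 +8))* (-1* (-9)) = -9/ 2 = -4.50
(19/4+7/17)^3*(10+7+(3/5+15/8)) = 33686726229/12577280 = 2678.38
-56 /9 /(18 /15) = -140 /27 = -5.19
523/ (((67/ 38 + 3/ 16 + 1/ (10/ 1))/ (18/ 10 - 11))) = -7313632/ 3117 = -2346.37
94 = 94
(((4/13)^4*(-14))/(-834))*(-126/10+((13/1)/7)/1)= -96256/59549685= -0.00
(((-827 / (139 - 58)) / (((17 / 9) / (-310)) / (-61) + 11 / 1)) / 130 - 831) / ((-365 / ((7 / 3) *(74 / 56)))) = 3367386856201 / 479689976610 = 7.02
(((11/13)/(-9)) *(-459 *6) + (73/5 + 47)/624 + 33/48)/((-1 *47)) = -810293/146640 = -5.53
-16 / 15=-1.07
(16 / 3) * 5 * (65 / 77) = 5200 / 231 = 22.51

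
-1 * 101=-101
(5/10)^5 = 1/32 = 0.03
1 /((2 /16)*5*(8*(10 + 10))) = 1 /100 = 0.01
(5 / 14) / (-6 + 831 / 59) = 295 / 6678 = 0.04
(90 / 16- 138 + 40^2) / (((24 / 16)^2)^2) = 23482 / 81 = 289.90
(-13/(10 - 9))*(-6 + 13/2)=-13/2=-6.50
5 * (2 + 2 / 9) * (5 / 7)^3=12500 / 3087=4.05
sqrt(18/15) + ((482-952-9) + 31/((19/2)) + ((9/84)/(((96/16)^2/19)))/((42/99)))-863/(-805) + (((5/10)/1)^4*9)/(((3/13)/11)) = -1533921117/3426080 + sqrt(30)/5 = -446.62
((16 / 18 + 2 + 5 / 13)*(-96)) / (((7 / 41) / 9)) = -1507488 / 91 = -16565.80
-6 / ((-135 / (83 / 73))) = 0.05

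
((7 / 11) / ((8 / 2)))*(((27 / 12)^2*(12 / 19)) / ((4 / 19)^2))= 32319 / 2816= 11.48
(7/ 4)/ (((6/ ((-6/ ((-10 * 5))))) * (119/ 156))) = 39/ 850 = 0.05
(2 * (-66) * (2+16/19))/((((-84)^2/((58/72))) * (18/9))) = -319/14896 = -0.02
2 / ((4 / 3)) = 3 / 2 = 1.50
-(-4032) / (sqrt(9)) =1344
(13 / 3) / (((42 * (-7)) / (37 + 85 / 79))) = -19552 / 34839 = -0.56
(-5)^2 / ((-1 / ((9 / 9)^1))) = -25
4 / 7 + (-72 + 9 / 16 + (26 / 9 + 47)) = -21145 / 1008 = -20.98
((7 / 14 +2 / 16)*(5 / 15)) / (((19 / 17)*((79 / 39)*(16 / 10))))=5525 / 96064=0.06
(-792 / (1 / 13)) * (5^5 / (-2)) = 16087500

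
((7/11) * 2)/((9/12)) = 56/33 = 1.70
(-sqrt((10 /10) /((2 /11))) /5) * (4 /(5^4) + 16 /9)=-5018 * sqrt(22) /28125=-0.84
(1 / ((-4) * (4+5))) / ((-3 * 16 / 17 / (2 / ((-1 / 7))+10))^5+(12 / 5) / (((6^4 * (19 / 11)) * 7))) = -2832614715 / 17886732667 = -0.16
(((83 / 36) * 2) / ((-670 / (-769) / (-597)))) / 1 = -12701573 / 4020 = -3159.60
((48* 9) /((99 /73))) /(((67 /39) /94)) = 12845664 /737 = 17429.67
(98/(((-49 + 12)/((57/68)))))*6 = -8379/629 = -13.32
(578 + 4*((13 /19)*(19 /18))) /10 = 58.09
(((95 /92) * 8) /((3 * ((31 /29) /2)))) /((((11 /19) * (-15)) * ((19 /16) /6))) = -70528 /23529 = -3.00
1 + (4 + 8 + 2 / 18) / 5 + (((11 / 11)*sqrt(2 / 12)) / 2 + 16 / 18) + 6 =sqrt(6) / 12 + 464 / 45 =10.52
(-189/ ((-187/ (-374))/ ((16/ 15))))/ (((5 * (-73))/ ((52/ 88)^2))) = 85176/ 220825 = 0.39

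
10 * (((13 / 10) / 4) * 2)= 13 / 2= 6.50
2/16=1/8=0.12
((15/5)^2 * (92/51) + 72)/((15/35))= 205.88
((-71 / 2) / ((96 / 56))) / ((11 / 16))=-994 / 33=-30.12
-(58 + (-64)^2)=-4154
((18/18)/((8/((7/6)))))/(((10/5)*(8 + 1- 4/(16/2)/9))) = 3/368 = 0.01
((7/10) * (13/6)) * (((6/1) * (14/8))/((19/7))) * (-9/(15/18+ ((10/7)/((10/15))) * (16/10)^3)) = -4213755/766916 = -5.49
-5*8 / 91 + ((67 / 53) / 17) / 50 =-1795903 / 4099550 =-0.44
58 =58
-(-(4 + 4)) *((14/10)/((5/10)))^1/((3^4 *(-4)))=-28/405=-0.07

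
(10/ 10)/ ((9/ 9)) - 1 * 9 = -8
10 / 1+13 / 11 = 11.18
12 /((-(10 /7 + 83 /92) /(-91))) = 703248 /1501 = 468.52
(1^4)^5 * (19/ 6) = 19/ 6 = 3.17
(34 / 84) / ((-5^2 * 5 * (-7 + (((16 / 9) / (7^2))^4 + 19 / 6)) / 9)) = 16209796869 / 2132170029625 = 0.01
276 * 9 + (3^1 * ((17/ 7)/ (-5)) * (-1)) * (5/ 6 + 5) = 4985/ 2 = 2492.50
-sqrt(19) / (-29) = sqrt(19) / 29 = 0.15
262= 262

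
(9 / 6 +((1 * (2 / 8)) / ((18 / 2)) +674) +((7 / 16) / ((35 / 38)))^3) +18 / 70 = 2725196917 / 4032000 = 675.89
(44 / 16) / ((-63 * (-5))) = 11 / 1260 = 0.01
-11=-11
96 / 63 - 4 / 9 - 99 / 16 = -5149 / 1008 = -5.11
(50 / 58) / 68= 25 / 1972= 0.01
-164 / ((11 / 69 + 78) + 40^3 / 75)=-11316 / 64273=-0.18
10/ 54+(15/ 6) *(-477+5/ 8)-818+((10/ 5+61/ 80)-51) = -2221549/ 1080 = -2056.99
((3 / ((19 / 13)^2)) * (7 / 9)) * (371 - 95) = 108836 / 361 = 301.48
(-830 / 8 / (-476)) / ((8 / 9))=3735 / 15232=0.25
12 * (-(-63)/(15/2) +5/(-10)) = 94.80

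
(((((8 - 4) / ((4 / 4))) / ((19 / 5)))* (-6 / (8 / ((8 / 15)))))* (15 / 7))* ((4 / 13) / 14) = -240 / 12103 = -0.02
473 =473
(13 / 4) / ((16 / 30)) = 195 / 32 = 6.09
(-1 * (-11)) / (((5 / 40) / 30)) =2640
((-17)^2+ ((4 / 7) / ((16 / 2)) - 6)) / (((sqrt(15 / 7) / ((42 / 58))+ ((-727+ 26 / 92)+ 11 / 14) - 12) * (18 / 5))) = -126339957835 / 1185659775136 - 101327305 * sqrt(105) / 3556979325408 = -0.11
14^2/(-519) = -196/519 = -0.38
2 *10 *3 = 60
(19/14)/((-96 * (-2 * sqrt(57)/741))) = 247 * sqrt(57)/2688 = 0.69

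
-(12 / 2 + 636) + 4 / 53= -34022 / 53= -641.92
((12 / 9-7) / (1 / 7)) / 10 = -119 / 30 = -3.97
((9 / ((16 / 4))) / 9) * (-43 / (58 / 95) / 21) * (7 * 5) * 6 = -176.08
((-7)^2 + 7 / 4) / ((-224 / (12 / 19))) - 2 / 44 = -1261 / 6688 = -0.19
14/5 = 2.80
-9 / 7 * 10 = -90 / 7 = -12.86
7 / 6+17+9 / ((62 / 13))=1865 / 93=20.05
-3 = -3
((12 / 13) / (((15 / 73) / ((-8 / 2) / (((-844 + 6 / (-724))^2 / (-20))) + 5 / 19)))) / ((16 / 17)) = 115895785407217 / 92229001657468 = 1.26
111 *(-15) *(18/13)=-29970/13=-2305.38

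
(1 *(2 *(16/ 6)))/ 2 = 8/ 3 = 2.67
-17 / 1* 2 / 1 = -34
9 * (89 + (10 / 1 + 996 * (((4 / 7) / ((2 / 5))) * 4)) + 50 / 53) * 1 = 19337391 / 371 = 52122.35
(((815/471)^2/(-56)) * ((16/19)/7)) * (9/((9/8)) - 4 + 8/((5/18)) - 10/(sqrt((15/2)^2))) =-125405680/619601913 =-0.20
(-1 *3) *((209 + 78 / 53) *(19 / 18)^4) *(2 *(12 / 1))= -1453730755 / 77274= -18812.68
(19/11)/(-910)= -0.00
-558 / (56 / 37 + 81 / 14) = -289044 / 3781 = -76.45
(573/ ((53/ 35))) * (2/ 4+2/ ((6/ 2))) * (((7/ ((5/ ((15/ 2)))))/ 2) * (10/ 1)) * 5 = 24567375/ 212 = 115883.84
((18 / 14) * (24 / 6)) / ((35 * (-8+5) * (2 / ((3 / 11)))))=-18 / 2695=-0.01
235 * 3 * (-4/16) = -705/4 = -176.25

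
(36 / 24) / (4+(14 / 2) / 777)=333 / 890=0.37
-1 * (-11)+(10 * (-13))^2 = 16911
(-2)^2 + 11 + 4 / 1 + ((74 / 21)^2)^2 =33681715 / 194481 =173.19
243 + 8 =251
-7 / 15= -0.47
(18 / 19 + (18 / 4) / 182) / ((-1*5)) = -6723 / 34580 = -0.19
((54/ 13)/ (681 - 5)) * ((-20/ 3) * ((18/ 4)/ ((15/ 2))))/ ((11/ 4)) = -216/ 24167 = -0.01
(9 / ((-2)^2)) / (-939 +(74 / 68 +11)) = -51 / 21010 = -0.00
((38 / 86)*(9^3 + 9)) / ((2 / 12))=84132 / 43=1956.56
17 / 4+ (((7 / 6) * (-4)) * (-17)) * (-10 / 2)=-4709 / 12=-392.42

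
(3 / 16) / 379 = 3 / 6064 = 0.00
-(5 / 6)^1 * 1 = -5 / 6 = -0.83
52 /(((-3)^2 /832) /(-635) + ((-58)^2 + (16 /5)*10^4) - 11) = 27472640 /18677696951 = 0.00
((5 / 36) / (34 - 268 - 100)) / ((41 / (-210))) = 175 / 82164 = 0.00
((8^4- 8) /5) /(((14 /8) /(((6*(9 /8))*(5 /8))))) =1971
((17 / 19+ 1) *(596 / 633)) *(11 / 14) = 39336 / 28063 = 1.40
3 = 3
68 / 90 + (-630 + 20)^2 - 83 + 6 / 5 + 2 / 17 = 284594591 / 765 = 372019.07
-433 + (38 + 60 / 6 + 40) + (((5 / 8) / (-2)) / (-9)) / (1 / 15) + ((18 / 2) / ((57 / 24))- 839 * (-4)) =2749963 / 912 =3015.31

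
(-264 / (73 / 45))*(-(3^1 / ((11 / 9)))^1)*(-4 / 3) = -38880 / 73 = -532.60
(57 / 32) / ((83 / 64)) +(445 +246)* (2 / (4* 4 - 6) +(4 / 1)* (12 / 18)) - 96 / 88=27131839 / 13695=1981.15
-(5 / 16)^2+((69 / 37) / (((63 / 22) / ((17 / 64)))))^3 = -1421549302699 / 15371384684544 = -0.09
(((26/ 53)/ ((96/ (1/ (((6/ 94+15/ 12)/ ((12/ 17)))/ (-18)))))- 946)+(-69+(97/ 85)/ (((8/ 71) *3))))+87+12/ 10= -379414603/ 410856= -923.47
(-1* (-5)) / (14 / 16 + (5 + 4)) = 40 / 79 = 0.51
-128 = -128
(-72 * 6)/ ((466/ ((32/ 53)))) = -6912/ 12349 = -0.56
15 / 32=0.47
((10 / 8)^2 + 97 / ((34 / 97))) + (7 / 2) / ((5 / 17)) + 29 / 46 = 9097107 / 31280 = 290.83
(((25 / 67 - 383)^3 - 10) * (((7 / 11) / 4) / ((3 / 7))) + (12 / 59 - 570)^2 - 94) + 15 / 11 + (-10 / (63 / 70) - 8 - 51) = -4243375609628630197 / 207297288594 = -20470000.54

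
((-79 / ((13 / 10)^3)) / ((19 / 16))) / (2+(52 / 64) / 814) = -16462336000 / 1087864323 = -15.13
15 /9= 1.67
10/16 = 5/8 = 0.62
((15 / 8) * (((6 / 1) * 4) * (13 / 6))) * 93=18135 / 2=9067.50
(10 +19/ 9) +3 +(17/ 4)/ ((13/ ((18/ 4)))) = 15521/ 936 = 16.58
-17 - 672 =-689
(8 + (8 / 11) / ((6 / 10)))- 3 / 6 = 575 / 66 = 8.71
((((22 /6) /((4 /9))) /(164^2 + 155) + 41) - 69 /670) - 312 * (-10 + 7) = 976.90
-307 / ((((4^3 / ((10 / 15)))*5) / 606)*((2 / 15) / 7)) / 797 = -651147 / 25504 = -25.53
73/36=2.03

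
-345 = -345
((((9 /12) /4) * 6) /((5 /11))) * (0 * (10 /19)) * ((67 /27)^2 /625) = 0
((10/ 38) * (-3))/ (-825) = 1/ 1045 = 0.00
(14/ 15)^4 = 38416/ 50625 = 0.76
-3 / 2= -1.50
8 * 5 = 40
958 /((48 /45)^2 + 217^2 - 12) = 215550 /10592581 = 0.02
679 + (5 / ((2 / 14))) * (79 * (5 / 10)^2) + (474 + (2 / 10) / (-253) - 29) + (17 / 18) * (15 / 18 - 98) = 1723.48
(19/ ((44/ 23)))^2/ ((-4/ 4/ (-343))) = 65502367/ 1936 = 33833.87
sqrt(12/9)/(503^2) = 2 * sqrt(3)/759027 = 0.00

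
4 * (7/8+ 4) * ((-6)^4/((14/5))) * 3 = 189540/7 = 27077.14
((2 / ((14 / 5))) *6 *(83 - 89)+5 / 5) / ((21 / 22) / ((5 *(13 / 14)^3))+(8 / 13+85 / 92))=-1923209860 / 138339593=-13.90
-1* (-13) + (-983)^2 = 966302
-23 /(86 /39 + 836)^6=-80931106503 /1220364381449345663881000000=-0.00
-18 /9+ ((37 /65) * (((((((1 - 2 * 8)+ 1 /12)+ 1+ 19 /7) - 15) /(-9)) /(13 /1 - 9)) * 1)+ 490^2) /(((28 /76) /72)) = 896688573083 /19110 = 46922478.97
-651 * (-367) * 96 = 22936032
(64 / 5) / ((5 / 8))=512 / 25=20.48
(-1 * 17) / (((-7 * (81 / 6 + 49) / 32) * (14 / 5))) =544 / 1225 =0.44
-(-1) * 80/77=80/77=1.04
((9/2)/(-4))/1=-9/8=-1.12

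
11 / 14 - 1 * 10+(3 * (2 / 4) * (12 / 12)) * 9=30 / 7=4.29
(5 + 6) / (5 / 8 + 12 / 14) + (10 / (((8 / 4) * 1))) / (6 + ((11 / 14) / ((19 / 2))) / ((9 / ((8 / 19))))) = 93550681 / 11333318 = 8.25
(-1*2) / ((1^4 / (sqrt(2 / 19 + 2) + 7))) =-14 - 4*sqrt(190) / 19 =-16.90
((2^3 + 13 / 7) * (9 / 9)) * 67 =660.43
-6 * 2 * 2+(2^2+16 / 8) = -18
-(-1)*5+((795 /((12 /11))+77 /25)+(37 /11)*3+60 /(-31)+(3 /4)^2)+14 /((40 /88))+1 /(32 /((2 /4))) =423583953 /545600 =776.36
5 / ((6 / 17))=85 / 6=14.17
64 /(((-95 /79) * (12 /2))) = -2528 /285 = -8.87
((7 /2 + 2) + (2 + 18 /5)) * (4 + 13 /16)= 8547 /160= 53.42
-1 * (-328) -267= 61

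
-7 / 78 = -0.09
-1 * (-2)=2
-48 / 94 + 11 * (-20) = -10364 / 47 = -220.51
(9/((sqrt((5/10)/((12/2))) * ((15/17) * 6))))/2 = 17 * sqrt(3)/10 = 2.94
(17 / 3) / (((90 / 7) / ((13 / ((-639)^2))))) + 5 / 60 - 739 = -162926200721 / 220493340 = -738.92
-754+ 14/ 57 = -42964/ 57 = -753.75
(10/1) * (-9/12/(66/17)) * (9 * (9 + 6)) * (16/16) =-11475/44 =-260.80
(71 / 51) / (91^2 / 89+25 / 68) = 25276 / 1695999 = 0.01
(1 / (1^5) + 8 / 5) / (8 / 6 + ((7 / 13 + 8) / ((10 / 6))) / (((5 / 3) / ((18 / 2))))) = 2535 / 28273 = 0.09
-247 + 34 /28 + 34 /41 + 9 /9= -140031 /574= -243.96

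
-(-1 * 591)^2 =-349281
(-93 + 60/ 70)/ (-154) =645/ 1078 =0.60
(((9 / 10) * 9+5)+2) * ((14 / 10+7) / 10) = 3171 / 250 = 12.68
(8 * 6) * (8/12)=32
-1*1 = -1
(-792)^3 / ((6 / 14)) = -1159183872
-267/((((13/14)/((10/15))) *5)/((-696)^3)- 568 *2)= 840186611712/3574726557761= 0.24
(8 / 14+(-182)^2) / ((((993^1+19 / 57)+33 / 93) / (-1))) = -21564096 / 646891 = -33.33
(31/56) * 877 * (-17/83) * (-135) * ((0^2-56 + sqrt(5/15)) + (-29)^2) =20798055 * sqrt(3)/4648 + 48979419525/4648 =10545491.14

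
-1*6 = -6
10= 10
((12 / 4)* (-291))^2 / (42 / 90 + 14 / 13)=148615155 / 301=493738.06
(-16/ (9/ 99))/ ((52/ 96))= -4224/ 13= -324.92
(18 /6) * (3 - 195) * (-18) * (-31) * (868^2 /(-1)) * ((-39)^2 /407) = 368320038008832 /407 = 904963238350.94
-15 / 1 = -15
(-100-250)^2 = 122500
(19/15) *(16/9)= 304/135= 2.25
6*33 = 198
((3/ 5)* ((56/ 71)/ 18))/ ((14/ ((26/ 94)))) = 0.00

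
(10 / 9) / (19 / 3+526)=10 / 4791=0.00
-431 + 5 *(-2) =-441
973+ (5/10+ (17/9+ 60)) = 18637/18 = 1035.39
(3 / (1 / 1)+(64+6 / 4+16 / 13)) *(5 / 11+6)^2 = 9139333 / 3146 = 2905.06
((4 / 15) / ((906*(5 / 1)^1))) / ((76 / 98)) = 49 / 645525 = 0.00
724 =724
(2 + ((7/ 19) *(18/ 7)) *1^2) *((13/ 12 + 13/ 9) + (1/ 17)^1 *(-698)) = -330134/ 2907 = -113.57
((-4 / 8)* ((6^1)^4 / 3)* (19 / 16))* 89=-45657 / 2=-22828.50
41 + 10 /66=1358 /33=41.15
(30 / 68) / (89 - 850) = -15 / 25874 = -0.00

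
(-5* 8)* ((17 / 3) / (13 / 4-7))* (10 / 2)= 2720 / 9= 302.22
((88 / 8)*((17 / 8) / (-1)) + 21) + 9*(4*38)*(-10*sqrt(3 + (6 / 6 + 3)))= -13680*sqrt(7) - 19 / 8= -36196.25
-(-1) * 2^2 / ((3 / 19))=76 / 3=25.33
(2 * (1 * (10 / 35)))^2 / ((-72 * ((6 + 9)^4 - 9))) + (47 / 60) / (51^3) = 0.00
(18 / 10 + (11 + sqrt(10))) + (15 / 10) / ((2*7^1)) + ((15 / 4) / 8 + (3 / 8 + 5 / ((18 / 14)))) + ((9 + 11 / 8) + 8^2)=95.18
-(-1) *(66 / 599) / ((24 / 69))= 759 / 2396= 0.32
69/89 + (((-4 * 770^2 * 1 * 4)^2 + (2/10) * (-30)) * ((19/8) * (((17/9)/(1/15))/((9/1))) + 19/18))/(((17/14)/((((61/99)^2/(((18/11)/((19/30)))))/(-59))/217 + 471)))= 21413729784420054532329983556719/71898173412120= 297834128019868511.72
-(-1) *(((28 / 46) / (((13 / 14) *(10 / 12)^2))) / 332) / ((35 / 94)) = 23688 / 3102125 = 0.01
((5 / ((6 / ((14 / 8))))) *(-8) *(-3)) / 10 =3.50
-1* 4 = -4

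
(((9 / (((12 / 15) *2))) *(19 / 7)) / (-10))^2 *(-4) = -29241 / 3136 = -9.32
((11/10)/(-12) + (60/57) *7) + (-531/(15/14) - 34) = -1190897/2280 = -522.32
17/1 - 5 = 12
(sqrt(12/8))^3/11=3 * sqrt(6)/44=0.17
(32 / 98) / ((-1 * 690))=-8 / 16905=-0.00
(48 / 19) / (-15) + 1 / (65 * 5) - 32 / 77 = -276217 / 475475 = -0.58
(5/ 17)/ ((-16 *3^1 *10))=-1/ 1632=-0.00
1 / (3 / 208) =208 / 3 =69.33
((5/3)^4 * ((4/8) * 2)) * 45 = 3125/9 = 347.22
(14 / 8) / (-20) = -7 / 80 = -0.09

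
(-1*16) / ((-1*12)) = 4 / 3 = 1.33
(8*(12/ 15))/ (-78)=-16/ 195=-0.08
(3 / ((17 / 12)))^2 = 1296 / 289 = 4.48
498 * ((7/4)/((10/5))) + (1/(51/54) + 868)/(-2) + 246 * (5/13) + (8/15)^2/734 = 95.84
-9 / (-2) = 4.50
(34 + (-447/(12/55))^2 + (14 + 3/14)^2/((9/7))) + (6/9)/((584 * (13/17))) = 4015359691627/956592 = 4197567.71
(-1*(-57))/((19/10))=30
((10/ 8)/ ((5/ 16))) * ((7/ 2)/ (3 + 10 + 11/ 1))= 7/ 12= 0.58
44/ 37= 1.19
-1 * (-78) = 78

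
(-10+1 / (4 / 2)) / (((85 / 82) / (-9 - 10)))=14801 / 85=174.13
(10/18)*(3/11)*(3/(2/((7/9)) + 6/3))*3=105/352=0.30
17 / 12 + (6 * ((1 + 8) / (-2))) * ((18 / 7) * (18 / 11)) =-103667 / 924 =-112.19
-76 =-76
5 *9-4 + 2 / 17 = 699 / 17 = 41.12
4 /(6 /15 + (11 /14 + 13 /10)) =140 /87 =1.61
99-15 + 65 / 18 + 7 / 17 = 26935 / 306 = 88.02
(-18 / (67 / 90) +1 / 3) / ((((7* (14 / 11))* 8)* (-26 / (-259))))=-1950751 / 585312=-3.33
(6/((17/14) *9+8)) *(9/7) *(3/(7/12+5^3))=0.01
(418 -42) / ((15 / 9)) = 1128 / 5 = 225.60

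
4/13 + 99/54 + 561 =43925/78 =563.14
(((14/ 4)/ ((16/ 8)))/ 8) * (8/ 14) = 1/ 8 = 0.12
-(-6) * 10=60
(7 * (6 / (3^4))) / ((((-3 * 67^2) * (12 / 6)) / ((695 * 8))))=-38920 / 363609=-0.11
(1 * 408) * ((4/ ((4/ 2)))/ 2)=408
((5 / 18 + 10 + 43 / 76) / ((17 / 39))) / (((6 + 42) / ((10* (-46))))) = -11088415 / 46512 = -238.40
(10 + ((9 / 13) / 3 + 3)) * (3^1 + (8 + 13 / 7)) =15480 / 91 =170.11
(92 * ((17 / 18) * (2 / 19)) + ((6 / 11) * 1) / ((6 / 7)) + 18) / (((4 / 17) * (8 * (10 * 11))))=888403 / 6621120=0.13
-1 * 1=-1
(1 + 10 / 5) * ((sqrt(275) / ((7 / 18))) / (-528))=-0.24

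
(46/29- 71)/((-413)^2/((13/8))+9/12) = -104676/158289163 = -0.00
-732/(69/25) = -6100/23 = -265.22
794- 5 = 789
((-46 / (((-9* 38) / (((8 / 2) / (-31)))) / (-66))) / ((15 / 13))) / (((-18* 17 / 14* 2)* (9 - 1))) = -23023 / 8110530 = -0.00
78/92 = 39/46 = 0.85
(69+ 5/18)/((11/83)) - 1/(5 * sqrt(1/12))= 103501/198 - 2 * sqrt(3)/5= 522.04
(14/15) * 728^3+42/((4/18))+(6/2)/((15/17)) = 5401599814/15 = 360106654.27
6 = 6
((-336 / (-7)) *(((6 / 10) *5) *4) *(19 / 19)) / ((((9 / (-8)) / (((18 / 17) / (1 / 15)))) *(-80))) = 1728 / 17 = 101.65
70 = 70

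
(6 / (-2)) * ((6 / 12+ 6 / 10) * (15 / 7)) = -99 / 14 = -7.07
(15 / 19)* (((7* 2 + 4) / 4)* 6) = 405 / 19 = 21.32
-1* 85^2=-7225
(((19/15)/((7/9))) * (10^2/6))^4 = 1303210000/2401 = 542778.01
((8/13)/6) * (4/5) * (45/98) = 24/637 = 0.04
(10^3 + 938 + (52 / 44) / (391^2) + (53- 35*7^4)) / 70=-137972656391 / 117718370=-1172.06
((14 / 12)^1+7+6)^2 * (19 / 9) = 137275 / 324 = 423.69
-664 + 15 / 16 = -10609 / 16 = -663.06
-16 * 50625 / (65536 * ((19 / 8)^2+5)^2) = -5625 / 51529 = -0.11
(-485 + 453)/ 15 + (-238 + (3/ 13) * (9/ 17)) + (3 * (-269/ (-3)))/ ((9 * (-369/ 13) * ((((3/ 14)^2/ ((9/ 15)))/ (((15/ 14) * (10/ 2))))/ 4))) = -1962741959/ 3669705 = -534.85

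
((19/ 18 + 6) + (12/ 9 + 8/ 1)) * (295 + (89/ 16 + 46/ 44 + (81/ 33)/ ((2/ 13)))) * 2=1498895/ 144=10408.99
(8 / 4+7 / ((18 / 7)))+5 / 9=95 / 18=5.28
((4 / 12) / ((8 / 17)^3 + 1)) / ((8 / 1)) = 4913 / 130200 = 0.04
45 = 45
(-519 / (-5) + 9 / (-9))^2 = 264196 / 25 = 10567.84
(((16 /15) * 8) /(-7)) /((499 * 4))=-32 /52395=-0.00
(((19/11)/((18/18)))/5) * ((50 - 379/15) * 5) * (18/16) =21147/440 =48.06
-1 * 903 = -903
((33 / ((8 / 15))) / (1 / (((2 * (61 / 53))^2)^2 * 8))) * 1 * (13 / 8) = 178195973670 / 7890481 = 22583.66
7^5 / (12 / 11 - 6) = -184877 / 54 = -3423.65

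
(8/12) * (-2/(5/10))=-2.67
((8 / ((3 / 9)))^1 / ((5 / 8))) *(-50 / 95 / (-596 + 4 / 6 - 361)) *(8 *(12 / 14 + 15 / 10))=152064 / 381577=0.40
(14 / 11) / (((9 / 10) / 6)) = 280 / 33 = 8.48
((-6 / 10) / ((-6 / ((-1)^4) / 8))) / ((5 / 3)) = 12 / 25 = 0.48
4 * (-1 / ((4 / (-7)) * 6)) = 7 / 6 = 1.17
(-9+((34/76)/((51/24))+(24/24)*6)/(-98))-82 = -84780/931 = -91.06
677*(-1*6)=-4062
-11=-11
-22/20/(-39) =11/390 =0.03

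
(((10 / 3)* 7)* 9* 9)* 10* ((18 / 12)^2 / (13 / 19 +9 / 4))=3231900 / 223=14492.83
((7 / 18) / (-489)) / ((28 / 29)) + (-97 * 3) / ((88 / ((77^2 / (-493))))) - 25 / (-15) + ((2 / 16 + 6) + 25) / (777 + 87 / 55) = 1141763440217 / 27529064784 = 41.47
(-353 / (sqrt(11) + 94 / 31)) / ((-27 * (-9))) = 1028642 / 421605-339233 * sqrt(11) / 421605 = -0.23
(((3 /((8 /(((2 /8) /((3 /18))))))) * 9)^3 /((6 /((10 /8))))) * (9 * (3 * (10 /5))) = 23914845 /16384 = 1459.65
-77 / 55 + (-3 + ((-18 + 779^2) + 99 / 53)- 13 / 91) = 606820.33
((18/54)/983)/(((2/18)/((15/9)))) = 5/983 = 0.01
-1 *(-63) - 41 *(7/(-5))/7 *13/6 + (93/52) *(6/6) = 64393/780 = 82.56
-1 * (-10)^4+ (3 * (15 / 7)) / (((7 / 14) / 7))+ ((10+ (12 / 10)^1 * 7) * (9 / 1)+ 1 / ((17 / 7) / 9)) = -827959 / 85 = -9740.69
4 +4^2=20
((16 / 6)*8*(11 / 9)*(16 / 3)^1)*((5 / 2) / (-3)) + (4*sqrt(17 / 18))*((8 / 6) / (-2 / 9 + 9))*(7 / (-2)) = -28160 / 243 -28*sqrt(34) / 79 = -117.95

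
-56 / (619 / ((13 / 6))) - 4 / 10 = -5534 / 9285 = -0.60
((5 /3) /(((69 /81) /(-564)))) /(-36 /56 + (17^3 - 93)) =-355320 /1551833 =-0.23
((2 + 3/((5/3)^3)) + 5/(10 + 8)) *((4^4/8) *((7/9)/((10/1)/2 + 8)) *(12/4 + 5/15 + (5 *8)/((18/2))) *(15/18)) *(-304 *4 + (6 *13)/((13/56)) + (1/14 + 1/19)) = -86280958456/2700945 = -31944.73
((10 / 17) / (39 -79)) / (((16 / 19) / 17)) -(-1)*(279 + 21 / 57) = 339351 / 1216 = 279.07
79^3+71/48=23665943/48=493040.48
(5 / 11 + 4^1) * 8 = 392 / 11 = 35.64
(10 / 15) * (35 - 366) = -662 / 3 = -220.67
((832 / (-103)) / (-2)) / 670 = 208 / 34505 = 0.01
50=50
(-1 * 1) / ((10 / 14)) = -7 / 5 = -1.40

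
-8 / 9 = -0.89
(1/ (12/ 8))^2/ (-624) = -1/ 1404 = -0.00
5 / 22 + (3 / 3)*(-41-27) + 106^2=245701 / 22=11168.23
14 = 14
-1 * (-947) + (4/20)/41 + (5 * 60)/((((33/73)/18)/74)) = 1995473496/2255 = 884910.64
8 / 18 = 4 / 9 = 0.44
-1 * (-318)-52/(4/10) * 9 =-852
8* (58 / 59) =464 / 59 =7.86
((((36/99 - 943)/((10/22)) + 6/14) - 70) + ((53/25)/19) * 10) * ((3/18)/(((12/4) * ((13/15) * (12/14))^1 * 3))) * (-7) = 2493050/6669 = 373.83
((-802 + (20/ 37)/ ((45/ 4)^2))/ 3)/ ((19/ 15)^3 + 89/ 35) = -1051566775/ 17996652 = -58.43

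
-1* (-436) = 436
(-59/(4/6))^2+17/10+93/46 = 3604547/460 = 7835.97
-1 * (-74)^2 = -5476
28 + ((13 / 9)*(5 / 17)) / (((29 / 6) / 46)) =47392 / 1479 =32.04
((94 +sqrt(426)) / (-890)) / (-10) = sqrt(426) / 8900 +47 / 4450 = 0.01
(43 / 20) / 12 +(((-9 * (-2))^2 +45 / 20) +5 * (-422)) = -428057 / 240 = -1783.57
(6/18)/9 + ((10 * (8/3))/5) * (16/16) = 145/27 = 5.37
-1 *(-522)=522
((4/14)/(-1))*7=-2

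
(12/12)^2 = 1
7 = 7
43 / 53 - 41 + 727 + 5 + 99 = 41913 / 53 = 790.81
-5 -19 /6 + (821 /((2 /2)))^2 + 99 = 4044791 /6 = 674131.83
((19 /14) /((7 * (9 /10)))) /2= 95 /882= 0.11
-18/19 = -0.95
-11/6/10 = -11/60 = -0.18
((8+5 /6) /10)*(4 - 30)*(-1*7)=4823 /30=160.77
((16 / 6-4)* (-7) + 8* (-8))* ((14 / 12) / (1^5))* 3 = -191.33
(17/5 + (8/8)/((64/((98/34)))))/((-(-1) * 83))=18741/451520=0.04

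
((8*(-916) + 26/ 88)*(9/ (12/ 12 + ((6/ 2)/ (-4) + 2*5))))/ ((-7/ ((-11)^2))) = 31919481/ 287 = 111217.70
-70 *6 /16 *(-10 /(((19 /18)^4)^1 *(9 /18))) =55112400 /130321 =422.90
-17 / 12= -1.42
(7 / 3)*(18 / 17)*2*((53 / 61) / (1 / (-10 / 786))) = -7420 / 135847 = -0.05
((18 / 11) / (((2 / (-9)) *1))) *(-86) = 6966 / 11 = 633.27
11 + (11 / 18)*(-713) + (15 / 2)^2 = -13265 / 36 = -368.47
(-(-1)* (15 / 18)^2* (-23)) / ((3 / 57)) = -10925 / 36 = -303.47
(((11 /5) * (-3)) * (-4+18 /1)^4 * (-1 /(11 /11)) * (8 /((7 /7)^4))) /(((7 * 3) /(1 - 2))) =-482944 /5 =-96588.80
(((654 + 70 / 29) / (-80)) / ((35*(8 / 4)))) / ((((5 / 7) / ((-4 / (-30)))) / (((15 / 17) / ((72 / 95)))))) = -90421 / 3549600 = -0.03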